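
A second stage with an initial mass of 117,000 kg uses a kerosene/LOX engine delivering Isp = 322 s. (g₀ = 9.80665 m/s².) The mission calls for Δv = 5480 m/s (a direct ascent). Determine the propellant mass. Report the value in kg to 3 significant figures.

v_e = Isp · g₀ = 322 × 9.80665 = 3157.7 m/s.
Rocket equation: m₀/m_f = exp(Δv / v_e) = exp(5480 / 3157.7) = exp(1.7354) = 5.6713.
m_f = 117,000 / 5.6713 = 20,630.2 kg, so propellant = m₀ − m_f = 117,000 − 20,630.2 = 96,369.8 kg.

propellant mass ≈ 96400 kg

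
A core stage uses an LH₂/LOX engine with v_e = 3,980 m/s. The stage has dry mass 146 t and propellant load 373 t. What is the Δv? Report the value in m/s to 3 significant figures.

Δv ≈ 5050 m/s

m₀ = m_dry + m_prop = 146 + 373 = 519 t.
Δv = v_e · ln(m₀/m_f) = 3980.0 × ln(3.555) = 3980.0 × 1.2683 ≈ 5047.8 m/s.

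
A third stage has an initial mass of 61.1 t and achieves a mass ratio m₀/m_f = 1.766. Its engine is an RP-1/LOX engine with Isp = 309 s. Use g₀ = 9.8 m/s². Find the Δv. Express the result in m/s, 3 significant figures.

v_e = Isp · g₀ = 309 × 9.8 = 3028.2 m/s.
Rocket equation: Δv = v_e · ln(1.766) = 3028.2 × 0.5687 ≈ 1722.2 m/s.

Δv ≈ 1720 m/s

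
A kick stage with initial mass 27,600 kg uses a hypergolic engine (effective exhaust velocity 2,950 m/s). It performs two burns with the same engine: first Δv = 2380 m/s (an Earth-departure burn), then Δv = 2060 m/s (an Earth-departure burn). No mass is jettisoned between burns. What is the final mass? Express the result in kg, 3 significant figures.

After the first burn: m = 27600 × exp(−2380/2950.0) = 27600 × 0.44629 = 12,317.6 kg.
After the second burn: m = 12,317.6 × exp(−2060/2950.0) = 12,317.6 × 0.49743 = 6,127.14 kg.

final mass ≈ 6130 kg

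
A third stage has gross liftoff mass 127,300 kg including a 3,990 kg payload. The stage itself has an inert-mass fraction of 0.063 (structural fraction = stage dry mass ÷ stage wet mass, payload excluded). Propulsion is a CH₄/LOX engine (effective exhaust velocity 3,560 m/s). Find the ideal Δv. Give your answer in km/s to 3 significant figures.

Stage wet mass = m₀ − payload = 127,300 − 3,990 = 123,310 kg.
Stage dry mass = ε × stage wet mass = 0.063 × 123,310 = 7,768.53 kg.
Burnout mass m_f = stage dry + payload = 7,768.53 + 3,990 = 11,758.53 kg.
Δv = v_e · ln(127,300/11,758.53) = 3560.0 × ln(10.83) = 3560.0 × 2.3820 ≈ 8480 m/s.

Δv ≈ 8.48 km/s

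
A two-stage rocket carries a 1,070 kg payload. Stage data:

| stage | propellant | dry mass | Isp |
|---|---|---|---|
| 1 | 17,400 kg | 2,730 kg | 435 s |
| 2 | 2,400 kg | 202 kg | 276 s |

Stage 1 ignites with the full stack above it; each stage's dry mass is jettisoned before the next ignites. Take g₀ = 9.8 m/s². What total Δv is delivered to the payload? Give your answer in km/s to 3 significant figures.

Δv ≈ 8.47 km/s

Ignition mass of stage 1 = 17,400+2,730 + 2,400+202 + 1,070 = 23,802 kg.
Stage 1: m₀ = 23,802 kg, m_f = 23,802 − 17,400 = 6,402 kg; Δv = 435×9.8×ln(3.718) = 4263.0×1.3132 ≈ 5598 m/s.
Stage 2: m₀ = 3,672 kg, m_f = 3,672 − 2,400 = 1,272 kg; Δv = 276×9.8×ln(2.887) = 2704.8×1.0601 ≈ 2867 m/s.
Total Δv = 5598 + 2867 = 8465 m/s.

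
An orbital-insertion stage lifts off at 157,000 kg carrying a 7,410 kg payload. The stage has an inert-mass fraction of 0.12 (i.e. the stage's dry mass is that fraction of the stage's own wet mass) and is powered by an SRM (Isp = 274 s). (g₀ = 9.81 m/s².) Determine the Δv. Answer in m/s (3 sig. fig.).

Δv ≈ 4900 m/s

Stage wet mass = m₀ − payload = 157,000 − 7,410 = 149,590 kg.
Stage dry mass = ε × stage wet mass = 0.12 × 149,590 = 17,950.8 kg.
Burnout mass m_f = stage dry + payload = 17,950.8 + 7,410 = 25,360.8 kg.
v_e = Isp · g₀ = 274 × 9.81 = 2687.9 m/s.
Δv = v_e · ln(157,000/25,360.8) = 2687.9 × ln(6.191) = 2687.9 × 1.8230 ≈ 4900 m/s.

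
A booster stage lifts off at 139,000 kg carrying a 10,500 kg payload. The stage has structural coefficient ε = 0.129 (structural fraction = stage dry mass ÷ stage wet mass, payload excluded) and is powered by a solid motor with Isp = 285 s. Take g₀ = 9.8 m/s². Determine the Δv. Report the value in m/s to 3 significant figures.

Stage wet mass = m₀ − payload = 139,000 − 10,500 = 128,500 kg.
Stage dry mass = ε × stage wet mass = 0.129 × 128,500 = 16,576.5 kg.
Burnout mass m_f = stage dry + payload = 16,576.5 + 10,500 = 27,076.5 kg.
v_e = Isp · g₀ = 285 × 9.8 = 2793.0 m/s.
By the Tsiolkovsky rocket equation, Δv = v_e · ln(139,000/27,076.5) = 2793.0 × ln(5.134) = 2793.0 × 1.6358 ≈ 4569 m/s.

Δv ≈ 4570 m/s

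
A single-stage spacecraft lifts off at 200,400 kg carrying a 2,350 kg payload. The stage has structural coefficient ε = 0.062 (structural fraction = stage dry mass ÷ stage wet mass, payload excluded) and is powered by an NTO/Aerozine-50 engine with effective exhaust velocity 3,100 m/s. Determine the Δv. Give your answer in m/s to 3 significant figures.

Δv ≈ 8110 m/s

Stage wet mass = m₀ − payload = 200,400 − 2,350 = 198,050 kg.
Stage dry mass = ε × stage wet mass = 0.062 × 198,050 = 12,279.1 kg.
Burnout mass m_f = stage dry + payload = 12,279.1 + 2,350 = 14,629.1 kg.
Δv = v_e · ln(200,400/14,629.1) = 3100.0 × ln(13.7) = 3100.0 × 2.6173 ≈ 8114 m/s.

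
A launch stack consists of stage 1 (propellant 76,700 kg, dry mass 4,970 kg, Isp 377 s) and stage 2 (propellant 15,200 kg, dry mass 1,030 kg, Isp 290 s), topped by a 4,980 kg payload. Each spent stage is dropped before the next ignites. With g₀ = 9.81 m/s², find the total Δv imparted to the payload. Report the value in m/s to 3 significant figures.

Ignition mass of stage 1 = 76,700+4,970 + 15,200+1,030 + 4,980 = 102,880 kg.
Stage 1: m₀ = 102,880 kg, m_f = 102,880 − 76,700 = 26,180 kg; Δv = 377×9.81×ln(3.93) = 3698.4×1.3686 ≈ 5061 m/s.
Stage 2: m₀ = 21,210 kg, m_f = 21,210 − 15,200 = 6,010 kg; Δv = 290×9.81×ln(3.529) = 2844.9×1.2610 ≈ 3588 m/s.
Total Δv = 5061 + 3588 = 8649 m/s.

Δv ≈ 8650 m/s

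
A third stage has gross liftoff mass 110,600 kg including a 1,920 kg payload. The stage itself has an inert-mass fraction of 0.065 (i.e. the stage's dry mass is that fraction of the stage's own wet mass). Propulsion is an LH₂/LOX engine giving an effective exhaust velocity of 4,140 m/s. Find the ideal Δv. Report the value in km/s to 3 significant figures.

Δv ≈ 10.4 km/s

Stage wet mass = m₀ − payload = 110,600 − 1,920 = 108,680 kg.
Stage dry mass = ε × stage wet mass = 0.065 × 108,680 = 7,064.2 kg.
Burnout mass m_f = stage dry + payload = 7,064.2 + 1,920 = 8,984.2 kg.
Δv = v_e · ln(110,600/8,984.2) = 4140.0 × ln(12.31) = 4140.0 × 2.5105 ≈ 10393 m/s.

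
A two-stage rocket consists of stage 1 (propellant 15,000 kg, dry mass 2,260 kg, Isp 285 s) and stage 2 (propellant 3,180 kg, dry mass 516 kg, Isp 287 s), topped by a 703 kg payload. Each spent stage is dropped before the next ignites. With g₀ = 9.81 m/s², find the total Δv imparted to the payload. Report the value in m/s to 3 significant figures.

Δv ≈ 6910 m/s

Ignition mass of stage 1 = 15,000+2,260 + 3,180+516 + 703 = 21,659 kg.
Stage 1: m₀ = 21,659 kg, m_f = 21,659 − 15,000 = 6,659 kg; Δv = 285×9.81×ln(3.253) = 2795.9×1.1795 ≈ 3298 m/s.
Stage 2: m₀ = 4,399 kg, m_f = 4,399 − 3,180 = 1,219 kg; Δv = 287×9.81×ln(3.609) = 2815.5×1.2833 ≈ 3613 m/s.
Total Δv = 3298 + 3613 = 6911 m/s.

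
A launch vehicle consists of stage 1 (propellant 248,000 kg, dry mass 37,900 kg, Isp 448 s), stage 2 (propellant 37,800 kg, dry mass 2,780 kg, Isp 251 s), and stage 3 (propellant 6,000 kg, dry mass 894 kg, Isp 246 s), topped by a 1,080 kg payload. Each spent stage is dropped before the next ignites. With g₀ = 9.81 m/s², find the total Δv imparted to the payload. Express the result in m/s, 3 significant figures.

Δv ≈ 13000 m/s

Ignition mass of stage 1 = 248,000+37,900 + 37,800+2,780 + 6,000+894 + 1,080 = 334,454 kg.
Stage 1: m₀ = 334,454 kg, m_f = 334,454 − 248,000 = 86,454 kg; Δv = 448×9.81×ln(3.869) = 4394.9×1.3529 ≈ 5946 m/s.
Stage 2: m₀ = 48,554 kg, m_f = 48,554 − 37,800 = 10,754 kg; Δv = 251×9.81×ln(4.515) = 2462.3×1.5074 ≈ 3712 m/s.
Stage 3: m₀ = 7,974 kg, m_f = 7,974 − 6,000 = 1,974 kg; Δv = 246×9.81×ln(4.04) = 2413.3×1.3961 ≈ 3369 m/s.
Total Δv = 5946 + 3712 + 3369 = 13027 m/s.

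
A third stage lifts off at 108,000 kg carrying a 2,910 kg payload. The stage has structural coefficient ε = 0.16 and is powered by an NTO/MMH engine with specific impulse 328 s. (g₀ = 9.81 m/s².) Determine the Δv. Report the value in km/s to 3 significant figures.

Stage wet mass = m₀ − payload = 108,000 − 2,910 = 105,090 kg.
Stage dry mass = ε × stage wet mass = 0.16 × 105,090 = 16,814.4 kg.
Burnout mass m_f = stage dry + payload = 16,814.4 + 2,910 = 19,724.4 kg.
v_e = Isp · g₀ = 328 × 9.81 = 3217.7 m/s.
Δv = v_e · ln(108,000/19,724.4) = 3217.7 × ln(5.475) = 3217.7 × 1.7003 ≈ 5471 m/s.

Δv ≈ 5.47 km/s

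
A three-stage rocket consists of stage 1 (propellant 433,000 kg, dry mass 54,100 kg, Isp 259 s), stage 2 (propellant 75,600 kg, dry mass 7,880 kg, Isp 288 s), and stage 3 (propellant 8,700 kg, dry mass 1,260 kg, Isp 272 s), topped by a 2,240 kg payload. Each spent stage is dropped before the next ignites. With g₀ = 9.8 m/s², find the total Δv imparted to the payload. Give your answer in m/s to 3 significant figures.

Ignition mass of stage 1 = 433,000+54,100 + 75,600+7,880 + 8,700+1,260 + 2,240 = 582,780 kg.
Stage 1: m₀ = 582,780 kg, m_f = 582,780 − 433,000 = 149,780 kg; Δv = 259×9.8×ln(3.891) = 2538.2×1.3586 ≈ 3449 m/s.
Stage 2: m₀ = 95,680 kg, m_f = 95,680 − 75,600 = 20,080 kg; Δv = 288×9.8×ln(4.765) = 2822.4×1.5613 ≈ 4407 m/s.
Stage 3: m₀ = 12,200 kg, m_f = 12,200 − 8,700 = 3,500 kg; Δv = 272×9.8×ln(3.486) = 2665.6×1.2487 ≈ 3328 m/s.
Total Δv = 3449 + 4407 + 3328 = 11184 m/s.

Δv ≈ 11200 m/s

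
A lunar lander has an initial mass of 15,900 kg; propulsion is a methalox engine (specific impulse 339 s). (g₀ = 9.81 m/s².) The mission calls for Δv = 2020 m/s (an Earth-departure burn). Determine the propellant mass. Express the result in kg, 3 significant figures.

propellant mass ≈ 7240 kg

v_e = Isp · g₀ = 339 × 9.81 = 3325.6 m/s.
m₀/m_f = exp(Δv / v_e) = exp(2020 / 3325.6) = exp(0.6074) = 1.8357.
m_f = 15,900 / 1.8357 = 8,661.55 kg, so propellant = m₀ − m_f = 15,900 − 8,661.55 = 7,238.45 kg.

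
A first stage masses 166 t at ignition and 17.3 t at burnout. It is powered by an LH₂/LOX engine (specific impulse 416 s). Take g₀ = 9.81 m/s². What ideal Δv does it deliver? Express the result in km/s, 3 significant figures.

Δv ≈ 9.23 km/s

v_e = Isp · g₀ = 416 × 9.81 = 4081.0 m/s.
From the ideal rocket equation, Δv = v_e · ln(m₀/m_f) = 4081.0 × ln(9.595) = 4081.0 × 2.2613 ≈ 9228.2 m/s.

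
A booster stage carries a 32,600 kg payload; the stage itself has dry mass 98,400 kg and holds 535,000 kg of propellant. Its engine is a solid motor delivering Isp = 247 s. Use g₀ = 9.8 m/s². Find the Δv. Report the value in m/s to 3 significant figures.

v_e = Isp · g₀ = 247 × 9.8 = 2420.6 m/s.
m₀ = payload + dry + propellant = 32,600 + 98,400 + 535,000 = 666,000 kg.
m_f = payload + dry = 32,600 + 98,400 = 131,000 kg.
From the ideal rocket equation, Δv = v_e · ln(m₀/m_f) = 2420.6 × ln(5.084) = 2420.6 × 1.6261 ≈ 3936.1 m/s.

Δv ≈ 3940 m/s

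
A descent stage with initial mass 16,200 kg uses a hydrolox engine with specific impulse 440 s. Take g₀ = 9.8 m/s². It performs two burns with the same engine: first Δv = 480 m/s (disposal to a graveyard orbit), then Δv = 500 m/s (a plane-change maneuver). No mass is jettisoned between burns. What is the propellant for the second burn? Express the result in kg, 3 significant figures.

v_e = Isp · g₀ = 440 × 9.8 = 4312.0 m/s.
After the first burn: m = 16200 × exp(−480/4312.0) = 16200 × 0.89465 = 14,493.3 kg.
After the second burn: m = 14,493.3 × exp(−500/4312.0) = 14,493.3 × 0.89051 = 12,906.4 kg.
Second-burn propellant = 14,493.3 − 12,906.4 = 1,586.9 kg.

propellant for the second burn ≈ 1590 kg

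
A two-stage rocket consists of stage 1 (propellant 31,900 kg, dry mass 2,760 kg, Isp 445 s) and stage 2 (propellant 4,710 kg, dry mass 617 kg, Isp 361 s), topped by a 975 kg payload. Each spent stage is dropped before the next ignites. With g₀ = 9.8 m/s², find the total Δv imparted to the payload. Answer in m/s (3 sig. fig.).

Δv ≈ 11400 m/s

Ignition mass of stage 1 = 31,900+2,760 + 4,710+617 + 975 = 40,962 kg.
Stage 1: m₀ = 40,962 kg, m_f = 40,962 − 31,900 = 9,062 kg; Δv = 445×9.8×ln(4.52) = 4361.0×1.5086 ≈ 6579 m/s.
Stage 2: m₀ = 6,302 kg, m_f = 6,302 − 4,710 = 1,592 kg; Δv = 361×9.8×ln(3.959) = 3537.8×1.3759 ≈ 4868 m/s.
Total Δv = 6579 + 4868 = 11447 m/s.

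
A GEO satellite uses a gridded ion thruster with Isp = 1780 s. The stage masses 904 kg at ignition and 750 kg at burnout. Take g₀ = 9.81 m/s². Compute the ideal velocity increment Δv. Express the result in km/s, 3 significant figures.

v_e = Isp · g₀ = 1780 × 9.81 = 17461.8 m/s.
Δv = v_e · ln(m₀/m_f) = 17461.8 × ln(1.205) = 17461.8 × 0.1868 ≈ 3261.1 m/s.

Δv ≈ 3.26 km/s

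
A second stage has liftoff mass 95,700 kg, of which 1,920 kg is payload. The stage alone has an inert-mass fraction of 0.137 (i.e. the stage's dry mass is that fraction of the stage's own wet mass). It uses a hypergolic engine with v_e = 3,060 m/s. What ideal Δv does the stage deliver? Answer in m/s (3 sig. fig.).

Δv ≈ 5720 m/s

Stage wet mass = m₀ − payload = 95,700 − 1,920 = 93,780 kg.
Stage dry mass = ε × stage wet mass = 0.137 × 93,780 = 12,847.9 kg.
Burnout mass m_f = stage dry + payload = 12,847.9 + 1,920 = 14,767.9 kg.
Rocket equation: Δv = v_e · ln(95,700/14,767.9) = 3060.0 × ln(6.48) = 3060.0 × 1.8688 ≈ 5718 m/s.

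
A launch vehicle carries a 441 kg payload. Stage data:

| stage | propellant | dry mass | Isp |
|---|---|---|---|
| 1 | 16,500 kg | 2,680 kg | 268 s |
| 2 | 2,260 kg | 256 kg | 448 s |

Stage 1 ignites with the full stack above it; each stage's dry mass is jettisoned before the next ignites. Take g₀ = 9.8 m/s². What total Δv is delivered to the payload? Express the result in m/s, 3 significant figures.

Δv ≈ 9940 m/s

Ignition mass of stage 1 = 16,500+2,680 + 2,260+256 + 441 = 22,137 kg.
Stage 1: m₀ = 22,137 kg, m_f = 22,137 − 16,500 = 5,637 kg; Δv = 268×9.8×ln(3.927) = 2626.4×1.3679 ≈ 3593 m/s.
Stage 2: m₀ = 2,957 kg, m_f = 2,957 − 2,260 = 697 kg; Δv = 448×9.8×ln(4.242) = 4390.4×1.4451 ≈ 6345 m/s.
Total Δv = 3593 + 6345 = 9938 m/s.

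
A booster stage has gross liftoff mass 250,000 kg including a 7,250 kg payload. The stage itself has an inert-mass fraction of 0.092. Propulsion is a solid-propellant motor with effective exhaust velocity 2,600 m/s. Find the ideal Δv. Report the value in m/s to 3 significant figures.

Stage wet mass = m₀ − payload = 250,000 − 7,250 = 242,750 kg.
Stage dry mass = ε × stage wet mass = 0.092 × 242,750 = 22,333 kg.
Burnout mass m_f = stage dry + payload = 22,333 + 7,250 = 29,583 kg.
Rocket equation: Δv = v_e · ln(250,000/29,583) = 2600.0 × ln(8.451) = 2600.0 × 2.1343 ≈ 5549 m/s.

Δv ≈ 5550 m/s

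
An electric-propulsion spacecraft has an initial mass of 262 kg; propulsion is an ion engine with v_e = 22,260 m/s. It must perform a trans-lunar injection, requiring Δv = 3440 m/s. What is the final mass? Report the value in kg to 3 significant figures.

m₀/m_f = exp(Δv / v_e) = exp(3440 / 22260.0) = exp(0.1545) = 1.1671.
m_f = m₀ / 1.1671 = 262 / 1.1671 = 224.488 kg.

final mass ≈ 224 kg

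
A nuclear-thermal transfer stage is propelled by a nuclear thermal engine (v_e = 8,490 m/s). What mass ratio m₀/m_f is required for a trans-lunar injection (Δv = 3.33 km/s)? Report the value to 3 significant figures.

Rocket equation: m₀/m_f = exp(Δv / v_e) = exp(3330 / 8490.0) = exp(0.3922) = 1.4803.

mass ratio ≈ 1.48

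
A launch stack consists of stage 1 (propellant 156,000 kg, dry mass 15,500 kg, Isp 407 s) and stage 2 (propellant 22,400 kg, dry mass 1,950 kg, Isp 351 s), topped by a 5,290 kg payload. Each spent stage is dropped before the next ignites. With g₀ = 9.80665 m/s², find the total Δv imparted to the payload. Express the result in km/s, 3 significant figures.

Δv ≈ 10.8 km/s

Ignition mass of stage 1 = 156,000+15,500 + 22,400+1,950 + 5,290 = 201,140 kg.
Stage 1: m₀ = 201,140 kg, m_f = 201,140 − 156,000 = 45,140 kg; Δv = 407×9.80665×ln(4.456) = 3991.3×1.4942 ≈ 5964 m/s.
Stage 2: m₀ = 29,640 kg, m_f = 29,640 − 22,400 = 7,240 kg; Δv = 351×9.80665×ln(4.094) = 3442.1×1.4095 ≈ 4852 m/s.
Total Δv = 5964 + 4852 = 10816 m/s.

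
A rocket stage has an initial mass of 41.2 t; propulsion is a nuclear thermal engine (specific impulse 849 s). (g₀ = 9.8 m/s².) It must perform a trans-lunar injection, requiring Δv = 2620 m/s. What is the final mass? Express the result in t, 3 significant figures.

final mass ≈ 30.1 t

v_e = Isp · g₀ = 849 × 9.8 = 8320.2 m/s.
m₀/m_f = exp(Δv / v_e) = exp(2620 / 8320.2) = exp(0.3149) = 1.3701.
m_f = m₀ / 1.3701 = 41.2 / 1.3701 = 30.0708 t.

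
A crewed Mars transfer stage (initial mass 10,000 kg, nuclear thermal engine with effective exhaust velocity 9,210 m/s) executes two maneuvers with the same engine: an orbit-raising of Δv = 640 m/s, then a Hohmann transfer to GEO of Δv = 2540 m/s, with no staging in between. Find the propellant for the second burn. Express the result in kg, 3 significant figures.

propellant for the second burn ≈ 2250 kg

After the first burn: m = 10000 × exp(−640/9210.0) = 10000 × 0.93287 = 9,328.7 kg.
After the second burn: m = 9,328.7 × exp(−2540/9210.0) = 9,328.7 × 0.75897 = 7,080.2 kg.
Second-burn propellant = 9,328.7 − 7,080.2 = 2,248.5 kg.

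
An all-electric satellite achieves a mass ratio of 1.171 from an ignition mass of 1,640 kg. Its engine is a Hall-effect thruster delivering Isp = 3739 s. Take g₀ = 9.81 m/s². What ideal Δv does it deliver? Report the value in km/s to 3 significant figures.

v_e = Isp · g₀ = 3739 × 9.81 = 36679.6 m/s.
Rocket equation: Δv = v_e · ln(1.171) = 36679.6 × 0.1579 ≈ 5790.2 m/s.

Δv ≈ 5.79 km/s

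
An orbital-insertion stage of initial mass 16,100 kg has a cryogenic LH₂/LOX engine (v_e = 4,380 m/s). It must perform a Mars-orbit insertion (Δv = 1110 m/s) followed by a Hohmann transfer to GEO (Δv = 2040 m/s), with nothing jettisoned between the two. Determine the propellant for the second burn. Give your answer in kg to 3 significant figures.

After the first burn: m = 16100 × exp(−1110/4380.0) = 16100 × 0.77614 = 12,495.9 kg.
After the second burn: m = 12,495.9 × exp(−2040/4380.0) = 12,495.9 × 0.62766 = 7,843.18 kg.
Second-burn propellant = 12,495.9 − 7,843.18 = 4,652.72 kg.

propellant for the second burn ≈ 4650 kg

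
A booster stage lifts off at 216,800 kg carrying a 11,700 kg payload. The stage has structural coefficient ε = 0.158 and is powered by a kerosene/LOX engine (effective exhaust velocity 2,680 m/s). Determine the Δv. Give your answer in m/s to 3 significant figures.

Stage wet mass = m₀ − payload = 216,800 − 11,700 = 205,100 kg.
Stage dry mass = ε × stage wet mass = 0.158 × 205,100 = 32,405.8 kg.
Burnout mass m_f = stage dry + payload = 32,405.8 + 11,700 = 44,105.8 kg.
Using Δv = v_e ln(m₀/m_f): Δv = v_e · ln(216,800/44,105.8) = 2680.0 × ln(4.915) = 2680.0 × 1.5924 ≈ 4268 m/s.

Δv ≈ 4270 m/s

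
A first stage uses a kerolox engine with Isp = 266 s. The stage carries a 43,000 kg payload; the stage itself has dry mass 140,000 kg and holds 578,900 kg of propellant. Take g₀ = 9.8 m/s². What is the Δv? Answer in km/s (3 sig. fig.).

v_e = Isp · g₀ = 266 × 9.8 = 2606.8 m/s.
m₀ = payload + dry + propellant = 43,000 + 140,000 + 578,900 = 761,900 kg.
m_f = payload + dry = 43,000 + 140,000 = 183,000 kg.
By the Tsiolkovsky rocket equation, Δv = v_e · ln(m₀/m_f) = 2606.8 × ln(4.163) = 2606.8 × 1.4263 ≈ 3718.2 m/s.

Δv ≈ 3.72 km/s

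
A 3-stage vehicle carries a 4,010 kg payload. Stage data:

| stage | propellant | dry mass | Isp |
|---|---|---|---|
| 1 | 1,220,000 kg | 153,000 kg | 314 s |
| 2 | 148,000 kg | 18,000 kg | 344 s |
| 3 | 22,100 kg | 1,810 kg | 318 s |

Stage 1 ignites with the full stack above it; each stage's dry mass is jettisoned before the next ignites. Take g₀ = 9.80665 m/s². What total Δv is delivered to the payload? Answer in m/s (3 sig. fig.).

Δv ≈ 14400 m/s

Ignition mass of stage 1 = 1,220,000+153,000 + 148,000+18,000 + 22,100+1,810 + 4,010 = 1,566,920 kg.
Stage 1: m₀ = 1,566,920 kg, m_f = 1,566,920 − 1,220,000 = 346,920 kg; Δv = 314×9.80665×ln(4.517) = 3079.3×1.5078 ≈ 4643 m/s.
Stage 2: m₀ = 193,920 kg, m_f = 193,920 − 148,000 = 45,920 kg; Δv = 344×9.80665×ln(4.223) = 3373.5×1.4405 ≈ 4860 m/s.
Stage 3: m₀ = 27,920 kg, m_f = 27,920 − 22,100 = 5,820 kg; Δv = 318×9.80665×ln(4.797) = 3118.5×1.5680 ≈ 4890 m/s.
Total Δv = 4643 + 4860 + 4890 = 14393 m/s.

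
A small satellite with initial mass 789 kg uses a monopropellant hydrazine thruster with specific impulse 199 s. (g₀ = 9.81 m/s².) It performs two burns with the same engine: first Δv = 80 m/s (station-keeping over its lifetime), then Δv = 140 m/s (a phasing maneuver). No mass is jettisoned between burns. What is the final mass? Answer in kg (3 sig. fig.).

final mass ≈ 705 kg

v_e = Isp · g₀ = 199 × 9.81 = 1952.2 m/s.
After the first burn: m = 789 × exp(−80/1952.2) = 789 × 0.95985 = 757.322 kg.
After the second burn: m = 757.322 × exp(−140/1952.2) = 757.322 × 0.93080 = 704.915 kg.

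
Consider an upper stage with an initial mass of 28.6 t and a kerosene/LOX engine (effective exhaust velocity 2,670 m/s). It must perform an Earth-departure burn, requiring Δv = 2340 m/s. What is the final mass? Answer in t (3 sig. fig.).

final mass ≈ 11.9 t

Using Δv = v_e ln(m₀/m_f): m₀/m_f = exp(Δv / v_e) = exp(2340 / 2670.0) = exp(0.8764) = 2.4022.
m_f = m₀ / 2.4022 = 28.6 / 2.4022 = 11.9058 t.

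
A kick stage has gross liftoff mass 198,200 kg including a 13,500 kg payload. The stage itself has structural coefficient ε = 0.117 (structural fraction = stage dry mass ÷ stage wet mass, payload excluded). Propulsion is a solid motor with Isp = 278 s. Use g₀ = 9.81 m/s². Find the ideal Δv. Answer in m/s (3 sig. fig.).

Δv ≈ 4720 m/s

Stage wet mass = m₀ − payload = 198,200 − 13,500 = 184,700 kg.
Stage dry mass = ε × stage wet mass = 0.117 × 184,700 = 21,609.9 kg.
Burnout mass m_f = stage dry + payload = 21,609.9 + 13,500 = 35,109.9 kg.
v_e = Isp · g₀ = 278 × 9.81 = 2727.2 m/s.
Δv = v_e · ln(198,200/35,109.9) = 2727.2 × ln(5.645) = 2727.2 × 1.7308 ≈ 4720 m/s.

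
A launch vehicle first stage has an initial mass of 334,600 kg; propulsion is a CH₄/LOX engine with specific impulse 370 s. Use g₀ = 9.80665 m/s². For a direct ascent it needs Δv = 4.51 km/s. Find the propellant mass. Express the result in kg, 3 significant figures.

v_e = Isp · g₀ = 370 × 9.80665 = 3628.5 m/s.
From the ideal rocket equation, m₀/m_f = exp(Δv / v_e) = exp(4510 / 3628.5) = exp(1.2430) = 3.4658.
m_f = 334,600 / 3.4658 = 96,543.4 kg, so propellant = m₀ − m_f = 334,600 − 96,543.4 = 238,056.6 kg.

propellant mass ≈ 238000 kg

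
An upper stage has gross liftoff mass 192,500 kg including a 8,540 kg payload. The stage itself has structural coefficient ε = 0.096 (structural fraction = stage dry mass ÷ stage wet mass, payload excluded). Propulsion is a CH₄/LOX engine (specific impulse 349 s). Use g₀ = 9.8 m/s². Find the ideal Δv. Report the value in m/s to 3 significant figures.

Δv ≈ 6820 m/s

Stage wet mass = m₀ − payload = 192,500 − 8,540 = 183,960 kg.
Stage dry mass = ε × stage wet mass = 0.096 × 183,960 = 17,660.2 kg.
Burnout mass m_f = stage dry + payload = 17,660.2 + 8,540 = 26,200.2 kg.
v_e = Isp · g₀ = 349 × 9.8 = 3420.2 m/s.
Δv = v_e · ln(192,500/26,200.2) = 3420.2 × ln(7.347) = 3420.2 × 1.9943 ≈ 6821 m/s.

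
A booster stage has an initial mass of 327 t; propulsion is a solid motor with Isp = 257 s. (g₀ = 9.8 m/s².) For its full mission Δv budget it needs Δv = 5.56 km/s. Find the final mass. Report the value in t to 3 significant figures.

final mass ≈ 36.0 t

v_e = Isp · g₀ = 257 × 9.8 = 2518.6 m/s.
m₀/m_f = exp(Δv / v_e) = exp(5560 / 2518.6) = exp(2.2076) = 9.0936.
m_f = m₀ / 9.0936 = 327 / 9.0936 = 35.9594 t.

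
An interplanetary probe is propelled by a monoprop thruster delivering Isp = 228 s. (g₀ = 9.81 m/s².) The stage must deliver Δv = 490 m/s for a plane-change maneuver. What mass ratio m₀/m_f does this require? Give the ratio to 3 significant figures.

v_e = Isp · g₀ = 228 × 9.81 = 2236.7 m/s.
m₀/m_f = exp(Δv / v_e) = exp(490 / 2236.7) = exp(0.2191) = 1.2449.

mass ratio ≈ 1.24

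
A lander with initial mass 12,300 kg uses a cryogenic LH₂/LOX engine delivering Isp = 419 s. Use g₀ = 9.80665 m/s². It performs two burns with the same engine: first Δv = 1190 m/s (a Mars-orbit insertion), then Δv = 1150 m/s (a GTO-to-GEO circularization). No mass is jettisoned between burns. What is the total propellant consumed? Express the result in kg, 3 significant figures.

total propellant consumed ≈ 5340 kg

v_e = Isp · g₀ = 419 × 9.80665 = 4109.0 m/s.
After the first burn: m = 12300 × exp(−1190/4109.0) = 12300 × 0.74856 = 9,207.29 kg.
After the second burn: m = 9,207.29 × exp(−1150/4109.0) = 9,207.29 × 0.75588 = 6,959.61 kg.
Total propellant = m₀ − m_final = 12300 − 6,959.61 = 5,340.39 kg.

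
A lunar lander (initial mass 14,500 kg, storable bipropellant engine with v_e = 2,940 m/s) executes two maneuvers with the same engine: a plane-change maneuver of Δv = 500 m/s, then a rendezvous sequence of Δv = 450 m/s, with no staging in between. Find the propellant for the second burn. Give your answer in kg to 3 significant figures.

After the first burn: m = 14500 × exp(−500/2940.0) = 14500 × 0.84361 = 12,232.3 kg.
After the second burn: m = 12,232.3 × exp(−450/2940.0) = 12,232.3 × 0.85808 = 10,496.3 kg.
Second-burn propellant = 12,232.3 − 10,496.3 = 1,736 kg.

propellant for the second burn ≈ 1740 kg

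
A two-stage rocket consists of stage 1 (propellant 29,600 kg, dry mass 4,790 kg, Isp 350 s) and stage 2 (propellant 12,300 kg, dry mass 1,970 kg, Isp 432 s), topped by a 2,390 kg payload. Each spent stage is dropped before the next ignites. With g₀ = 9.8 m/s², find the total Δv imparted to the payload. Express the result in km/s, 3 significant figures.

Δv ≈ 8.65 km/s

Ignition mass of stage 1 = 29,600+4,790 + 12,300+1,970 + 2,390 = 51,050 kg.
Stage 1: m₀ = 51,050 kg, m_f = 51,050 − 29,600 = 21,450 kg; Δv = 350×9.8×ln(2.38) = 3430.0×0.8671 ≈ 2974 m/s.
Stage 2: m₀ = 16,660 kg, m_f = 16,660 − 12,300 = 4,360 kg; Δv = 432×9.8×ln(3.821) = 4233.6×1.3405 ≈ 5675 m/s.
Total Δv = 2974 + 5675 = 8649 m/s.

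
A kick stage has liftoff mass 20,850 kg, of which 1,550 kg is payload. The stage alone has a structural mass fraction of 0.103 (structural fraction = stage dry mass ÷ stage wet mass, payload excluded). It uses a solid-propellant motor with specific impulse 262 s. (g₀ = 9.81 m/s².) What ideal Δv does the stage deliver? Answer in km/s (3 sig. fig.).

Δv ≈ 4.56 km/s

Stage wet mass = m₀ − payload = 20,850 − 1,550 = 19,300 kg.
Stage dry mass = ε × stage wet mass = 0.103 × 19,300 = 1,987.9 kg.
Burnout mass m_f = stage dry + payload = 1,987.9 + 1,550 = 3,537.9 kg.
v_e = Isp · g₀ = 262 × 9.81 = 2570.2 m/s.
Rocket equation: Δv = v_e · ln(20,850/3,537.9) = 2570.2 × ln(5.893) = 2570.2 × 1.7738 ≈ 4559 m/s.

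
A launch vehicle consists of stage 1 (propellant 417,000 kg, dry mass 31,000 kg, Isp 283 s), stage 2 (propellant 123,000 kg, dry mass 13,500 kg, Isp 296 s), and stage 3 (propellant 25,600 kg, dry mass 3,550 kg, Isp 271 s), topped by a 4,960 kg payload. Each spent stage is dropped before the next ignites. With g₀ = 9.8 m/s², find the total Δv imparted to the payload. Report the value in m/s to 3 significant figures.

Ignition mass of stage 1 = 417,000+31,000 + 123,000+13,500 + 25,600+3,550 + 4,960 = 618,610 kg.
Stage 1: m₀ = 618,610 kg, m_f = 618,610 − 417,000 = 201,610 kg; Δv = 283×9.8×ln(3.068) = 2773.4×1.1211 ≈ 3109 m/s.
Stage 2: m₀ = 170,610 kg, m_f = 170,610 − 123,000 = 47,610 kg; Δv = 296×9.8×ln(3.583) = 2900.8×1.2763 ≈ 3702 m/s.
Stage 3: m₀ = 34,110 kg, m_f = 34,110 − 25,600 = 8,510 kg; Δv = 271×9.8×ln(4.008) = 2655.8×1.3883 ≈ 3687 m/s.
Total Δv = 3109 + 3702 + 3687 = 10498 m/s.

Δv ≈ 10500 m/s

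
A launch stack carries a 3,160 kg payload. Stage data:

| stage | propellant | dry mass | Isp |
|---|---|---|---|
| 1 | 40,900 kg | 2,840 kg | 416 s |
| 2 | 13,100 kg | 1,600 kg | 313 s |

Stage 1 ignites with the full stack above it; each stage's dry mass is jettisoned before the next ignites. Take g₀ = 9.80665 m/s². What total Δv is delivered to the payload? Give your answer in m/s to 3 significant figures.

Δv ≈ 8510 m/s

Ignition mass of stage 1 = 40,900+2,840 + 13,100+1,600 + 3,160 = 61,600 kg.
Stage 1: m₀ = 61,600 kg, m_f = 61,600 − 40,900 = 20,700 kg; Δv = 416×9.80665×ln(2.976) = 4079.6×1.0905 ≈ 4449 m/s.
Stage 2: m₀ = 17,860 kg, m_f = 17,860 − 13,100 = 4,760 kg; Δv = 313×9.80665×ln(3.752) = 3069.5×1.3223 ≈ 4059 m/s.
Total Δv = 4449 + 4059 = 8508 m/s.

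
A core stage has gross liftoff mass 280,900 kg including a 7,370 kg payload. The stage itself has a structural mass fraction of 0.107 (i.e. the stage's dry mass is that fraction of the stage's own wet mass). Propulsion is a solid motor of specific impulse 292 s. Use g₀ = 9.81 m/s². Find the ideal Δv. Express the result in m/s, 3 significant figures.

Δv ≈ 5830 m/s

Stage wet mass = m₀ − payload = 280,900 − 7,370 = 273,530 kg.
Stage dry mass = ε × stage wet mass = 0.107 × 273,530 = 29,267.7 kg.
Burnout mass m_f = stage dry + payload = 29,267.7 + 7,370 = 36,637.7 kg.
v_e = Isp · g₀ = 292 × 9.81 = 2864.5 m/s.
Rocket equation: Δv = v_e · ln(280,900/36,637.7) = 2864.5 × ln(7.667) = 2864.5 × 2.0369 ≈ 5835 m/s.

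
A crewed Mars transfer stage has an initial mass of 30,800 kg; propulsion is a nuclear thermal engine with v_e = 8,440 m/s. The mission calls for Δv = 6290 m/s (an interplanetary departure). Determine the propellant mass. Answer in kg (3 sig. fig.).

m₀/m_f = exp(Δv / v_e) = exp(6290 / 8440.0) = exp(0.7453) = 2.1070.
m_f = 30,800 / 2.1070 = 14,617.9 kg, so propellant = m₀ − m_f = 30,800 − 14,617.9 = 16,182.1 kg.

propellant mass ≈ 16200 kg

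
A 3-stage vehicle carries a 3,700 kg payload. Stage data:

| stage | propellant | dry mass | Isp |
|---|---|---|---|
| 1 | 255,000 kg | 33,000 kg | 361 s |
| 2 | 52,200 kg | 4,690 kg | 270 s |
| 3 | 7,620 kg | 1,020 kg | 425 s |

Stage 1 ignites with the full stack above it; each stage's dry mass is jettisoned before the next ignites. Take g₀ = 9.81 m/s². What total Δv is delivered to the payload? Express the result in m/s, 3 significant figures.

Ignition mass of stage 1 = 255,000+33,000 + 52,200+4,690 + 7,620+1,020 + 3,700 = 357,230 kg.
Stage 1: m₀ = 357,230 kg, m_f = 357,230 − 255,000 = 102,230 kg; Δv = 361×9.81×ln(3.494) = 3541.4×1.2512 ≈ 4431 m/s.
Stage 2: m₀ = 69,230 kg, m_f = 69,230 − 52,200 = 17,030 kg; Δv = 270×9.81×ln(4.065) = 2648.7×1.4025 ≈ 3715 m/s.
Stage 3: m₀ = 12,340 kg, m_f = 12,340 − 7,620 = 4,720 kg; Δv = 425×9.81×ln(2.614) = 4169.2×0.9610 ≈ 4007 m/s.
Total Δv = 4431 + 3715 + 4007 = 12153 m/s.

Δv ≈ 12200 m/s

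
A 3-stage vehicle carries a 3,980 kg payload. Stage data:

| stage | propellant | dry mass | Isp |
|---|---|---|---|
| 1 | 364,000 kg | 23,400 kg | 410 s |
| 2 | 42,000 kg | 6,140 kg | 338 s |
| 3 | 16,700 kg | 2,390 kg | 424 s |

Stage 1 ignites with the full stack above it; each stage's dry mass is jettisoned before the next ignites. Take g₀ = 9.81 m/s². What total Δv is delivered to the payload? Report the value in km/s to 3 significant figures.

Δv ≈ 14.7 km/s

Ignition mass of stage 1 = 364,000+23,400 + 42,000+6,140 + 16,700+2,390 + 3,980 = 458,610 kg.
Stage 1: m₀ = 458,610 kg, m_f = 458,610 − 364,000 = 94,610 kg; Δv = 410×9.81×ln(4.847) = 4022.1×1.5784 ≈ 6349 m/s.
Stage 2: m₀ = 71,210 kg, m_f = 71,210 − 42,000 = 29,210 kg; Δv = 338×9.81×ln(2.438) = 3315.8×0.8911 ≈ 2955 m/s.
Stage 3: m₀ = 23,070 kg, m_f = 23,070 − 16,700 = 6,370 kg; Δv = 424×9.81×ln(3.622) = 4159.4×1.2869 ≈ 5353 m/s.
Total Δv = 6349 + 2955 + 5353 = 14657 m/s.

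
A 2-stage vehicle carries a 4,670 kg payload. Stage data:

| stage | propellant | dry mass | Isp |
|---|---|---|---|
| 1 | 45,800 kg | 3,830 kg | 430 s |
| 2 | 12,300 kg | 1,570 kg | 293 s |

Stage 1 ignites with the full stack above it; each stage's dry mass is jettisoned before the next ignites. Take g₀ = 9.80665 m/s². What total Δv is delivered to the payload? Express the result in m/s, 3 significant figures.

Δv ≈ 7830 m/s

Ignition mass of stage 1 = 45,800+3,830 + 12,300+1,570 + 4,670 = 68,170 kg.
Stage 1: m₀ = 68,170 kg, m_f = 68,170 − 45,800 = 22,370 kg; Δv = 430×9.80665×ln(3.047) = 4216.9×1.1143 ≈ 4699 m/s.
Stage 2: m₀ = 18,540 kg, m_f = 18,540 − 12,300 = 6,240 kg; Δv = 293×9.80665×ln(2.971) = 2873.3×1.0890 ≈ 3129 m/s.
Total Δv = 4699 + 3129 = 7828 m/s.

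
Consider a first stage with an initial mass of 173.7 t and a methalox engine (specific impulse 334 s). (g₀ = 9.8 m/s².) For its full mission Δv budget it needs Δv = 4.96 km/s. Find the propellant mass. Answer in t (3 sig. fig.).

propellant mass ≈ 136 t

v_e = Isp · g₀ = 334 × 9.8 = 3273.2 m/s.
Using Δv = v_e ln(m₀/m_f): m₀/m_f = exp(Δv / v_e) = exp(4960 / 3273.2) = exp(1.5153) = 4.5510.
m_f = 173.7 / 4.5510 = 38.1674 t, so propellant = m₀ − m_f = 173.7 − 38.1674 = 135.5326 t.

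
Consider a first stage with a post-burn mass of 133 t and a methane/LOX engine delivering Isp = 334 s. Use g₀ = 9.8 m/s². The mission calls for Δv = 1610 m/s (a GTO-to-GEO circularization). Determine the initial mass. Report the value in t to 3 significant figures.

initial mass ≈ 218 t

v_e = Isp · g₀ = 334 × 9.8 = 3273.2 m/s.
m₀/m_f = exp(Δv / v_e) = exp(1610 / 3273.2) = exp(0.4919) = 1.6354.
m₀ = m_f × 1.6354 = 133 × 1.6354 = 217.508 t.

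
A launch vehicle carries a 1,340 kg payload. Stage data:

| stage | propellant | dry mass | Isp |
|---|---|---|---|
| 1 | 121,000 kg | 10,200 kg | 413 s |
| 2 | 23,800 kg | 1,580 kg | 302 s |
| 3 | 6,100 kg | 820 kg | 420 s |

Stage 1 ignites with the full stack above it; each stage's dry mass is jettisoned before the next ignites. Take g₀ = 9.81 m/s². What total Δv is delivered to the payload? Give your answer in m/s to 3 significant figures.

Ignition mass of stage 1 = 121,000+10,200 + 23,800+1,580 + 6,100+820 + 1,340 = 164,840 kg.
Stage 1: m₀ = 164,840 kg, m_f = 164,840 − 121,000 = 43,840 kg; Δv = 413×9.81×ln(3.76) = 4051.5×1.3244 ≈ 5366 m/s.
Stage 2: m₀ = 33,640 kg, m_f = 33,640 − 23,800 = 9,840 kg; Δv = 302×9.81×ln(3.419) = 2962.6×1.2293 ≈ 3642 m/s.
Stage 3: m₀ = 8,260 kg, m_f = 8,260 − 6,100 = 2,160 kg; Δv = 420×9.81×ln(3.824) = 4120.2×1.3413 ≈ 5526 m/s.
Total Δv = 5366 + 3642 + 5526 = 14534 m/s.

Δv ≈ 14500 m/s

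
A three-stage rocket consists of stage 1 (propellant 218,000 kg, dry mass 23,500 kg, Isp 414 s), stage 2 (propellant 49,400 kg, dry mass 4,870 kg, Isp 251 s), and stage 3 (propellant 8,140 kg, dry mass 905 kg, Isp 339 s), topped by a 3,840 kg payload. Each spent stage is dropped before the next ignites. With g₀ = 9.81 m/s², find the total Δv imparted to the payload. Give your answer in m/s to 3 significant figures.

Ignition mass of stage 1 = 218,000+23,500 + 49,400+4,870 + 8,140+905 + 3,840 = 308,655 kg.
Stage 1: m₀ = 308,655 kg, m_f = 308,655 − 218,000 = 90,655 kg; Δv = 414×9.81×ln(3.405) = 4061.3×1.2252 ≈ 4976 m/s.
Stage 2: m₀ = 67,155 kg, m_f = 67,155 − 49,400 = 17,755 kg; Δv = 251×9.81×ln(3.782) = 2462.3×1.3303 ≈ 3276 m/s.
Stage 3: m₀ = 12,885 kg, m_f = 12,885 − 8,140 = 4,745 kg; Δv = 339×9.81×ln(2.715) = 3325.6×0.9990 ≈ 3322 m/s.
Total Δv = 4976 + 3276 + 3322 = 11574 m/s.

Δv ≈ 11600 m/s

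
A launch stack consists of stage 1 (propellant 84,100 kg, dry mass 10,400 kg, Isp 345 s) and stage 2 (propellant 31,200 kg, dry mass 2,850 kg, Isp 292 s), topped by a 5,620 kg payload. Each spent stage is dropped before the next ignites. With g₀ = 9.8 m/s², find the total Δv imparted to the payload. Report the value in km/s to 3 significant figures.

Δv ≈ 7.75 km/s

Ignition mass of stage 1 = 84,100+10,400 + 31,200+2,850 + 5,620 = 134,170 kg.
Stage 1: m₀ = 134,170 kg, m_f = 134,170 − 84,100 = 50,070 kg; Δv = 345×9.8×ln(2.68) = 3381.0×0.9857 ≈ 3333 m/s.
Stage 2: m₀ = 39,670 kg, m_f = 39,670 − 31,200 = 8,470 kg; Δv = 292×9.8×ln(4.684) = 2861.6×1.5441 ≈ 4418 m/s.
Total Δv = 3333 + 4418 = 7751 m/s.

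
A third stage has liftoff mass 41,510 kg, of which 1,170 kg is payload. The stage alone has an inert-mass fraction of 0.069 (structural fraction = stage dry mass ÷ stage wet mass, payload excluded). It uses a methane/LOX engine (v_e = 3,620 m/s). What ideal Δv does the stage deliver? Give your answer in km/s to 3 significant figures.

Δv ≈ 8.51 km/s

Stage wet mass = m₀ − payload = 41,510 − 1,170 = 40,340 kg.
Stage dry mass = ε × stage wet mass = 0.069 × 40,340 = 2,783.46 kg.
Burnout mass m_f = stage dry + payload = 2,783.46 + 1,170 = 3,953.46 kg.
Rocket equation: Δv = v_e · ln(41,510/3,953.46) = 3620.0 × ln(10.5) = 3620.0 × 2.3513 ≈ 8512 m/s.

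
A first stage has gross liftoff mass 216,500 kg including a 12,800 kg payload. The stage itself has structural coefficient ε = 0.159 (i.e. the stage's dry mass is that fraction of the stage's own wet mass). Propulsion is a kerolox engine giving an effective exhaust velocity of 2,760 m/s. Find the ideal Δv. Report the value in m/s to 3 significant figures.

Stage wet mass = m₀ − payload = 216,500 − 12,800 = 203,700 kg.
Stage dry mass = ε × stage wet mass = 0.159 × 203,700 = 32,388.3 kg.
Burnout mass m_f = stage dry + payload = 32,388.3 + 12,800 = 45,188.3 kg.
Using Δv = v_e ln(m₀/m_f): Δv = v_e · ln(216,500/45,188.3) = 2760.0 × ln(4.791) = 2760.0 × 1.5668 ≈ 4324 m/s.

Δv ≈ 4320 m/s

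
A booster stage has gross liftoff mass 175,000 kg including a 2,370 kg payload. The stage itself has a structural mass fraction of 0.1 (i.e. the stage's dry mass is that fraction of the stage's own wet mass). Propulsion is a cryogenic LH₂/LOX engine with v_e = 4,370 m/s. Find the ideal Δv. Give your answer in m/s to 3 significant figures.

Stage wet mass = m₀ − payload = 175,000 − 2,370 = 172,630 kg.
Stage dry mass = ε × stage wet mass = 0.1 × 172,630 = 17,263 kg.
Burnout mass m_f = stage dry + payload = 17,263 + 2,370 = 19,633 kg.
Rocket equation: Δv = v_e · ln(175,000/19,633) = 4370.0 × ln(8.914) = 4370.0 × 2.1876 ≈ 9560 m/s.

Δv ≈ 9560 m/s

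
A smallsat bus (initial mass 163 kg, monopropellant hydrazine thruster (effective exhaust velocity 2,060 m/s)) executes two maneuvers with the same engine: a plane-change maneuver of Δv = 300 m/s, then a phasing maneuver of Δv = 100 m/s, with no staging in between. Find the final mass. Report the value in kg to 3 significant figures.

final mass ≈ 134 kg

After the first burn: m = 163 × exp(−300/2060.0) = 163 × 0.86448 = 140.91 kg.
After the second burn: m = 140.91 × exp(−100/2060.0) = 140.91 × 0.95262 = 134.234 kg.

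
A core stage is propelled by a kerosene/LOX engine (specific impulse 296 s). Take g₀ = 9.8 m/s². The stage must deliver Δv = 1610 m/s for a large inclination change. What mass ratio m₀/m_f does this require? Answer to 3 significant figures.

v_e = Isp · g₀ = 296 × 9.8 = 2900.8 m/s.
By the Tsiolkovsky rocket equation, m₀/m_f = exp(Δv / v_e) = exp(1610 / 2900.8) = exp(0.5550) = 1.7420.

mass ratio ≈ 1.74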